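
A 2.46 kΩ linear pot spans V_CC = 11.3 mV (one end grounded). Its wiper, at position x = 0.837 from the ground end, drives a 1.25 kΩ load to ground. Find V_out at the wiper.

Split the track: R_lower = x·R_p = 2.059 kΩ, R_upper = (1−x)·R_p = 0.4010 kΩ.
(x·R_p) ‖ R_L = 0.7778 kΩ.
Loaded-divider output: V_out = 11.3 × 0.6598 = 7.456 mV.

V_out ≈ 7.46 mV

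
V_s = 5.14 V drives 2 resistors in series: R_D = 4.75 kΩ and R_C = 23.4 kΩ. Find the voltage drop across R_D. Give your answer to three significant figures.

Total series resistance ΣR = 4.75 + 23.4 = 28.15 kΩ.
V = V_s · R/ΣR = 5.14 × 0.1687 = 0.8673 V.

V ≈ 0.867 V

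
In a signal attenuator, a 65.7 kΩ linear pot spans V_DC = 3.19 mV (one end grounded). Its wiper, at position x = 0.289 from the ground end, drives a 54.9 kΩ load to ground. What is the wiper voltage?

Split the track: R_lower = x·R_p = 18.99 kΩ, R_upper = (1−x)·R_p = 46.71 kΩ.
Lower segment in parallel with the load: 18.99 ‖ 54.9 = 14.11 kΩ.
Then V_out = V_DC · 14.11/(46.71 + 14.11) = 0.7400 mV.

V_out ≈ 0.740 mV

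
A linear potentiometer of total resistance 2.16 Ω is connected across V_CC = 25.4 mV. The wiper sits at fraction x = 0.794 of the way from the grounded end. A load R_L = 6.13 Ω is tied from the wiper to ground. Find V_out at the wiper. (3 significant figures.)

Split the track: R_lower = x·R_p = 1.715 Ω, R_upper = (1−x)·R_p = 0.4450 Ω.
R_L loads the lower segment: effective lower R = 1.340 Ω.
V_out = 25.4 × 1.340/(0.4450 + 1.340) = 19.07 mV.

V_out ≈ 19.1 mV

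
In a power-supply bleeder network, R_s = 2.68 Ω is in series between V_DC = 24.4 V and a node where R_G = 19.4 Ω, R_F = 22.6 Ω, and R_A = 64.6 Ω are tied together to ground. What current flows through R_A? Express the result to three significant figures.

Equivalent of the parallel group: R_p = 8.987 Ω.
Node voltage V_A = V_DC · R_p/(R_s + R_p) = 24.4 × 0.7703 = 18.80 V.
I(R_A) = V_A / R_A = 18.80/64.6 = 0.2909 A.

I ≈ 0.291 A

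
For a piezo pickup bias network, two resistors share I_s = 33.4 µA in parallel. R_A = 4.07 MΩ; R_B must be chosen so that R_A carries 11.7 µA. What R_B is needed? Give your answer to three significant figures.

The fraction through R_A equals R_B/(R_A+R_B).
11.7/33.4 = R_B/(R_A + R_B) → R_B = R_A · (0.3503)/(1 − 0.3503) = 4.07 × 0.5392 = 2.194 MΩ.

R_B ≈ 2.19 MΩ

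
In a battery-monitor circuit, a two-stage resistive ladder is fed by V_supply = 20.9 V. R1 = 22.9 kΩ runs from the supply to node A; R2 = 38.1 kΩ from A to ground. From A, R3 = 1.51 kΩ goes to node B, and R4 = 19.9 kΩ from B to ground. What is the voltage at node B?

The second stage (R3 + R4 = 21.41 kΩ) loads node A in parallel with R2.
Effective lower resistance at A: R2 ‖ 21.41 = 13.71 kΩ.
So V_A = 20.9 × 0.3744 = 7.826 V.
Stage 2 is unloaded, so V_B = V_A · R4/(R3+R4) = 7.826 × 19.9/21.41 = 7.274 V.

V_B ≈ 7.27 V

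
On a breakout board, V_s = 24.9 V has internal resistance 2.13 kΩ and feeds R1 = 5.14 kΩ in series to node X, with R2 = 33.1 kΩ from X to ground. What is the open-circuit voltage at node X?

V_th ≈ 20.4 V

R1' = 2.13 + 5.14 = 7.270 kΩ (source resistance + R1).
V_th is the unloaded tap voltage: V_s · R2/(R1'+R2) = 24.9 × 0.8199 = 20.42 V.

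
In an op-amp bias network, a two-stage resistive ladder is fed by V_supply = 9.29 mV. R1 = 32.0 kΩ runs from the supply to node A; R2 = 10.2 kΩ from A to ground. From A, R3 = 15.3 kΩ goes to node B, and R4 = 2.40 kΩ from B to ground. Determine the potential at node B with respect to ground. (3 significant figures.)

Looking into the second stage from A: R3 + R4 = 17.70 kΩ appears in parallel with R2.
R2 ‖ (R3+R4) = 6.471 kΩ.
V_A = 9.29 × 6.471/(32.0 + 6.471) = 1.563 mV.
Then the unloaded second divider: V_B = V_A × R4/(R3+R4) = 1.563 × 0.1356 = 0.2119 mV.

V_B ≈ 0.212 mV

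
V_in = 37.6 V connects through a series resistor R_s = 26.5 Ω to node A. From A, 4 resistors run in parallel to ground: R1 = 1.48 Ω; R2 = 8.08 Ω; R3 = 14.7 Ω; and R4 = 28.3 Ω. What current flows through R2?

Parallel bank: R_p = 1/(1/1.48 + 1/8.08 + 1/14.7 + 1/28.3) = 1.108 Ω.
V_A by voltage divider: V_A = 37.6 × 1.108/(26.5 + 1.108) = 1.509 V.
I(R2) = V_A / R2 = 1.509/8.08 = 0.1867 A.

I ≈ 0.187 A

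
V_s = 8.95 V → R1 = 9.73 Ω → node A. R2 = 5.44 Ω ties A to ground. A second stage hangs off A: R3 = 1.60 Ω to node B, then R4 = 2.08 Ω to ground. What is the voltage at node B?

Looking into the second stage from A: R3 + R4 = 3.680 Ω appears in parallel with R2.
Effective lower resistance at A: R2 ‖ 3.680 = 2.195 Ω.
V_A = 8.95 × 2.195/(9.73 + 2.195) = 1.647 V.
Stage 2 is unloaded, so V_B = V_A · R4/(R3+R4) = 1.647 × 2.08/3.680 = 0.9312 V.

V_B ≈ 0.931 V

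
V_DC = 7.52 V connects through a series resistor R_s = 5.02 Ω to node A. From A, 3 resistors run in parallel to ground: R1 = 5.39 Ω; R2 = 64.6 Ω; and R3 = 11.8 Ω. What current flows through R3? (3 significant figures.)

I ≈ 0.262 A

Equivalent of the parallel group: R_p = 3.500 Ω.
V_A by voltage divider: V_A = 7.52 × 3.500/(5.02 + 3.500) = 3.089 V.
I(R3) = V_A / R3 = 3.089/11.8 = 0.2618 A.
(Equivalently: I_total = 0.8827 A, then current-divider fraction G_k/ΣG = 0.2966.)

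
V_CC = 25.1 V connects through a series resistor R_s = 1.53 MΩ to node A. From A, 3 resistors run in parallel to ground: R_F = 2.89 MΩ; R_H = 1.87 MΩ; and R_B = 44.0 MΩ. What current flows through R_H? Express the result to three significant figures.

Equivalent of the parallel group: R_p = 1.107 MΩ.
V_A = 25.1 × 1.107/2.637 = 10.54 V.
I(R_H) = V_A / R_H = 10.54/1.87 = 5.634 µA.
(Equivalently: I_total = 9.519 µA, then current-divider fraction G_k/ΣG = 0.5919.)

I ≈ 5.63 µA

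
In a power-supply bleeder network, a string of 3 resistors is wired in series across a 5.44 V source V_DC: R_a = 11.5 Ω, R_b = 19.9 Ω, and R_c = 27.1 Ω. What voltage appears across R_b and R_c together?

V ≈ 4.37 V

Total series resistance ΣR = 11.5 + 19.9 + 27.1 = 58.50 Ω.
R_{R_b..R_c} = 19.9 + 27.1 = 47.00 Ω.
By the voltage-divider rule, V = 5.44 × 47.00/58.50 = 4.371 V.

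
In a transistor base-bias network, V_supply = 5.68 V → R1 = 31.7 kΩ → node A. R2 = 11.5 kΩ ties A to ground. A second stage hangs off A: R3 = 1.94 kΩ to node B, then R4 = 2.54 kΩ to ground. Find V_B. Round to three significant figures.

Looking into the second stage from A: R3 + R4 = 4.480 kΩ appears in parallel with R2.
Effective lower resistance at A: R2 ‖ 4.480 = 3.224 kΩ.
So V_A = 5.68 × 0.09232 = 0.5244 V.
Then the unloaded second divider: V_B = V_A × R4/(R3+R4) = 0.5244 × 0.5670 = 0.2973 V.

V_B ≈ 0.297 V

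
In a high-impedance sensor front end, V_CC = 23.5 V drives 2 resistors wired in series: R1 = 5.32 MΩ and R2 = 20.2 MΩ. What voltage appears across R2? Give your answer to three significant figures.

V ≈ 18.6 V

ΣR = 5.32 + 20.2 = 25.52 MΩ.
Voltage divider: V = V_CC · (20.20 / 25.52) = 23.5 × 0.7915 = 18.60 V.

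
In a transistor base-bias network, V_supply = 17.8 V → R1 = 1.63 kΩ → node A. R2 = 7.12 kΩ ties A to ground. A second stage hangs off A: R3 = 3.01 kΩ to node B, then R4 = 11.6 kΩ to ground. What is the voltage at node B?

Looking into the second stage from A: R3 + R4 = 14.61 kΩ appears in parallel with R2.
Effective lower resistance at A: R2 ‖ 14.61 = 4.787 kΩ.
First divider: V_A = V_supply · 4.787/(1.63 + 4.787) = 13.28 V.
Then the unloaded second divider: V_B = V_A × R4/(R3+R4) = 13.28 × 0.7940 = 10.54 V.

V_B ≈ 10.5 V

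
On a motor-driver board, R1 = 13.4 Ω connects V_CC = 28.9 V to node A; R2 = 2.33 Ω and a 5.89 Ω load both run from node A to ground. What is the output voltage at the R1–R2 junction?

R2 ‖ R_L = (2.33 × 5.89)/(2.33 + 5.89) = 1.670 Ω.
Voltage divider with the loaded lower leg: V_out = 28.9 × 1.670/(13.4 + 1.670) = 28.9 × 0.1108 = 3.202 V.

V_out ≈ 3.20 V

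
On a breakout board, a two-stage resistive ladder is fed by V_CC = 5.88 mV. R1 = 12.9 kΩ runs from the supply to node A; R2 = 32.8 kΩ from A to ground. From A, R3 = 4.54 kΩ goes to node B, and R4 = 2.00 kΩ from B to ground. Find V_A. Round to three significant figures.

Looking into the second stage from A: R3 + R4 = 6.540 kΩ appears in parallel with R2.
R2 ‖ (R3+R4) = 5.453 kΩ.
So V_A = 5.88 × 0.2971 = 1.747 mV.

V_A ≈ 1.75 mV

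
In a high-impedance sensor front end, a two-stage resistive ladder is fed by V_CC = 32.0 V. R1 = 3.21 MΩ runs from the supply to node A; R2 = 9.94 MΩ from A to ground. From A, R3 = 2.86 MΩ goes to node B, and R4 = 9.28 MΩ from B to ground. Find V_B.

V_B ≈ 15.4 V

Node A sees R2 in parallel with the series input of stage 2, R3 + R4 = 12.14 MΩ.
Effective lower resistance at A: R2 ‖ 12.14 = 5.465 MΩ.
First divider: V_A = V_CC · 5.465/(3.21 + 5.465) = 20.16 V.
V_B = V_A × 0.7644 = 15.41 V.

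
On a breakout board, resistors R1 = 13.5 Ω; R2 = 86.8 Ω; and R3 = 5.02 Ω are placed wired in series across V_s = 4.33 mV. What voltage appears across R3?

V ≈ 0.206 mV

ΣR = 13.5 + 86.8 + 5.02 = 105.3 Ω.
V = V_s · R/ΣR = 4.33 × 0.04766 = 0.2064 mV.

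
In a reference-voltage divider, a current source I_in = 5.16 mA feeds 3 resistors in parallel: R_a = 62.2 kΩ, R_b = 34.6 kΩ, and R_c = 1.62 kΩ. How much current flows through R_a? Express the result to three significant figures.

Total conductance ΣG = 1/62.2 + 1/34.6 + 1/1.62 = 0.6623 (units of 1/kΩ).
Current divider: I(R_a) = I_in · G_k/ΣG = 5.16 × (0.01608/0.6623) = 5.16 × 0.02428 = 0.1253 mA.

I ≈ 0.125 mA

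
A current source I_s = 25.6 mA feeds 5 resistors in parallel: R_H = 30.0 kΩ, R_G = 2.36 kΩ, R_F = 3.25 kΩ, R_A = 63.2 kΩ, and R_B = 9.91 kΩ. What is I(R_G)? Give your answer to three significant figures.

I ≈ 12.3 mA

Total conductance ΣG = 1/30.0 + 1/2.36 + 1/3.25 + 1/63.2 + 1/9.91 = 0.8815 (units of 1/kΩ).
R_G takes the fraction G_k/ΣG = 0.4237/0.8815 = 0.4807, so I = 25.6 × 0.4807 = 12.31 mA.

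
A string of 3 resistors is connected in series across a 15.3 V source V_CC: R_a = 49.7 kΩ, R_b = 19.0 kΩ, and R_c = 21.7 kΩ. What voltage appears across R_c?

V ≈ 3.67 V

ΣR = 49.7 + 19.0 + 21.7 = 90.40 kΩ.
By the voltage-divider rule, V = 15.3 × 21.70/90.40 = 3.673 V.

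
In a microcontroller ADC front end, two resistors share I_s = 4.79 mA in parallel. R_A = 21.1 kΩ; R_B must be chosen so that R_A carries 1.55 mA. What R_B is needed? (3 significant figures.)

R_B ≈ 10.1 kΩ

In a two-way split, I_A/I_s = R_B/(R_A + R_B).
1.55/4.79 = R_B/(R_A + R_B) → R_B = R_A · (0.3236)/(1 − 0.3236) = 21.1 × 0.4784 = 10.09 kΩ.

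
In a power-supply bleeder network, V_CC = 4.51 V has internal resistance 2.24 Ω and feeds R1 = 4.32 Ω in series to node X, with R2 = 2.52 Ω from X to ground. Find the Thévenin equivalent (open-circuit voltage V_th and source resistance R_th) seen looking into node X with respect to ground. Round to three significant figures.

V_th ≈ 1.25 V, R_th ≈ 1.82 Ω

R1' = 2.24 + 4.32 = 6.560 Ω (source resistance + R1).
With X open, the divider is unloaded: V_th = 4.51 × 2.52/9.080 = 1.252 V.
Looking into X with the source shorted: R_th = R1'·R2/(R1'+R2) = 6.560 × 2.52/9.080 = 1.821 Ω.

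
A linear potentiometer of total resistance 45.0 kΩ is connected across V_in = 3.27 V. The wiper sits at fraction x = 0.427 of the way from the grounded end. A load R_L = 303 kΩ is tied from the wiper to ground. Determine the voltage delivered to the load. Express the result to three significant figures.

V_out ≈ 1.35 V

Lower segment x·R_p = 19.21 kΩ; upper segment (1−x)·R_p = 25.78 kΩ.
R_L loads the lower segment: effective lower R = 18.07 kΩ.
Then V_out = V_in · 18.07/(25.78 + 18.07) = 1.347 V.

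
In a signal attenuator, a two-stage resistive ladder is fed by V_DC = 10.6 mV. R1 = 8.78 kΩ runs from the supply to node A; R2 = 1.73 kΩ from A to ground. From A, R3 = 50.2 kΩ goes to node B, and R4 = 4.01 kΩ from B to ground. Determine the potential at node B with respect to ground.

The second stage (R3 + R4 = 54.21 kΩ) loads node A in parallel with R2.
R2 ‖ (R3+R4) = 1.676 kΩ.
V_A = 10.6 × 1.676/(8.78 + 1.676) = 1.700 mV.
V_B = V_A × 0.07397 = 0.1257 mV.

V_B ≈ 0.126 mV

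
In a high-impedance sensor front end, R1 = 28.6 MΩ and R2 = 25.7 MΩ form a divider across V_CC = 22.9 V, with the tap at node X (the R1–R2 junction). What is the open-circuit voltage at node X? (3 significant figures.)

V_th ≈ 10.8 V

With X open, the divider is unloaded: V_th = 22.9 × 25.7/54.30 = 10.84 V.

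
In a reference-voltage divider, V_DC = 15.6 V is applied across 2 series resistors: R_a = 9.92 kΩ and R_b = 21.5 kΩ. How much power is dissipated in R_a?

ΣR = 31.42 kΩ → I = 15.6/31.42 = 0.4965 mA.
V(R_a) = I·R = 4.925 V; P = V·I = 4.925 × 0.4965 = 2.445 mW.

P ≈ 2.45 mW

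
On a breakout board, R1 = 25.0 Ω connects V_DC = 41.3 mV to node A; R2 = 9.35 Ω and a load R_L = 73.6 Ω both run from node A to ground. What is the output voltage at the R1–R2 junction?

V_out ≈ 10.3 mV

First combine the lower leg with the load: R2 ‖ R_L = 8.296 Ω.
Voltage divider with the loaded lower leg: V_out = 41.3 × 8.296/(25.0 + 8.296) = 41.3 × 0.2492 = 10.29 mV.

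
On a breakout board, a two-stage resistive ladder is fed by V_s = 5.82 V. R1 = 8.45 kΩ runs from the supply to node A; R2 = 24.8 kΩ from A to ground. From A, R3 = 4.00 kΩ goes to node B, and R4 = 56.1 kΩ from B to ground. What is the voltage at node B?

V_B ≈ 3.67 V

Looking into the second stage from A: R3 + R4 = 60.10 kΩ appears in parallel with R2.
R2 ‖ (R3+R4) = 17.56 kΩ.
So V_A = 5.82 × 0.6751 = 3.929 V.
Then the unloaded second divider: V_B = V_A × R4/(R3+R4) = 3.929 × 0.9334 = 3.667 V.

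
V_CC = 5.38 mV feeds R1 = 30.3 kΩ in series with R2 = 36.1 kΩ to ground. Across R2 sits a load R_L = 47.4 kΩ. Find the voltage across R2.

V_out ≈ 2.17 mV

The load sits in parallel with R2, giving an effective lower resistance R2' = R2·R_L/(R2+R_L) = 20.49 kΩ.
Voltage divider with the loaded lower leg: V_out = 5.38 × 20.49/(30.3 + 20.49) = 5.38 × 0.4035 = 2.171 mV.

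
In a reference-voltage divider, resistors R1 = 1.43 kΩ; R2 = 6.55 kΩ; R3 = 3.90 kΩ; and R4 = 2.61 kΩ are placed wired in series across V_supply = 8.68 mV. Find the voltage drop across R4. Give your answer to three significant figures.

V ≈ 1.56 mV

ΣR = 1.43 + 6.55 + 3.90 + 2.61 = 14.49 kΩ.
Voltage divider: V = V_supply · (2.610 / 14.49) = 8.68 × 0.1801 = 1.563 mV.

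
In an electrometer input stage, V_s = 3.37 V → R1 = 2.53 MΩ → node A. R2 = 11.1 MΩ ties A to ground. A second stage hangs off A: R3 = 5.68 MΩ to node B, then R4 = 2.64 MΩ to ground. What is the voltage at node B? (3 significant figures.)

Looking into the second stage from A: R3 + R4 = 8.320 MΩ appears in parallel with R2.
Effective lower resistance at A: R2 ‖ 8.320 = 4.756 MΩ.
V_A = 3.37 × 4.756/(2.53 + 4.756) = 2.200 V.
Stage 2 is unloaded, so V_B = V_A · R4/(R3+R4) = 2.200 × 2.64/8.320 = 0.6980 V.

V_B ≈ 0.698 V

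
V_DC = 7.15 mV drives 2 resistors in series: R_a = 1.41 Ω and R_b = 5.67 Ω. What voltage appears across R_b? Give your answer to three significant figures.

ΣR = 1.41 + 5.67 = 7.080 Ω.
Voltage divider: V = V_DC · (5.670 / 7.080) = 7.15 × 0.8008 = 5.726 mV.

V ≈ 5.73 mV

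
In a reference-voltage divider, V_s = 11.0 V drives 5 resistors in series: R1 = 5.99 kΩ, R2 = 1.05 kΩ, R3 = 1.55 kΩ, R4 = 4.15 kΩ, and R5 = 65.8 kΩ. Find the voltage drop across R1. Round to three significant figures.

Total series resistance ΣR = 5.99 + 1.05 + 1.55 + 4.15 + 65.8 = 78.54 kΩ.
V = V_s · R/ΣR = 11.0 × 0.07627 = 0.8389 V.

V ≈ 0.839 V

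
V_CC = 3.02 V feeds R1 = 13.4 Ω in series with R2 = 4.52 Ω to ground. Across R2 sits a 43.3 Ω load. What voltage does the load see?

V_out ≈ 0.707 V

First combine the lower leg with the load: R2 ‖ R_L = 4.093 Ω.
Then V_out = V_CC · R2'/(R1 + R2') = 3.02 × 4.093/17.49 = 0.7066 V.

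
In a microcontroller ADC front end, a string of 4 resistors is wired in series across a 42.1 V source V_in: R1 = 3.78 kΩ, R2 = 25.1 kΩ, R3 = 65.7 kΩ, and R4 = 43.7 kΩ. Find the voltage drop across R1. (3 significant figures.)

V ≈ 1.15 V

ΣR = 3.78 + 25.1 + 65.7 + 43.7 = 138.3 kΩ.
By the voltage-divider rule, V = 42.1 × 3.780/138.3 = 1.151 V.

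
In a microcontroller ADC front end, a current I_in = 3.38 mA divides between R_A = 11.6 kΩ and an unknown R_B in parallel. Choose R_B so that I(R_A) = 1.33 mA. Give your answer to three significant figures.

R_B ≈ 7.53 kΩ

Two-branch current divider: I_A = I_in · R_B/(R_A + R_B).
1.33/3.38 = R_B/(R_A + R_B) → R_B = R_A · (0.3935)/(1 − 0.3935) = 11.6 × 0.6488 = 7.526 kΩ.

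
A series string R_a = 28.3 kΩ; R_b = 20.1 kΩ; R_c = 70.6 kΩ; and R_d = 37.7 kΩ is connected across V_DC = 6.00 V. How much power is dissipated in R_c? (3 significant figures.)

Series current I = V_DC/ΣR = 6.00/156.7 = 0.03829 mA.
P(R_c) = I²·R_c = (0.03829)² × 70.6 = 0.1035 mW.

P ≈ 0.104 mW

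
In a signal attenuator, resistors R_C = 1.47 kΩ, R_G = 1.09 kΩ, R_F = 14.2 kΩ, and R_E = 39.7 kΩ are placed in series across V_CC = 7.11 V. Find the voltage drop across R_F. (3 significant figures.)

V ≈ 1.79 V

Total series resistance ΣR = 1.47 + 1.09 + 14.2 + 39.7 = 56.46 kΩ.
V = V_CC · R/ΣR = 7.11 × 0.2515 = 1.788 V.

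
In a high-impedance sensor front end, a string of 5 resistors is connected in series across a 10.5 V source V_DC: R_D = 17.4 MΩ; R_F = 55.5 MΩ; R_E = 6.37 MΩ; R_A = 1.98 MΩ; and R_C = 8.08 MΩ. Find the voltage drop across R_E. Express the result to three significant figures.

Total series resistance ΣR = 17.4 + 55.5 + 6.37 + 1.98 + 8.08 = 89.33 MΩ.
Voltage divider: V = V_DC · (6.370 / 89.33) = 10.5 × 0.07131 = 0.7487 V.

V ≈ 0.749 V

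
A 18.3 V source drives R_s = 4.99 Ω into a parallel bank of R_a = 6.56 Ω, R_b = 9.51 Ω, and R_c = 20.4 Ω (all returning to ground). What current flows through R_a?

Parallel bank: R_p = 1/(1/6.56 + 1/9.51 + 1/20.4) = 3.261 Ω.
Node voltage V_A = V_DC · R_p/(R_s + R_p) = 18.3 × 0.3953 = 7.233 V.
Branch current I = V_A/R_a = 7.233/6.56 = 1.103 A.

I ≈ 1.10 A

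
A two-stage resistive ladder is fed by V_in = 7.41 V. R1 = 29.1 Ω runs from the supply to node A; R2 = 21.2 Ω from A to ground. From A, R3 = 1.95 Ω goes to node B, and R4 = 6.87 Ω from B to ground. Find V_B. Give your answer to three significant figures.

The second stage (R3 + R4 = 8.820 Ω) loads node A in parallel with R2.
Effective lower resistance at A: R2 ‖ 8.820 = 6.229 Ω.
First divider: V_A = V_in · 6.229/(29.1 + 6.229) = 1.306 V.
V_B = V_A × 0.7789 = 1.018 V.

V_B ≈ 1.02 V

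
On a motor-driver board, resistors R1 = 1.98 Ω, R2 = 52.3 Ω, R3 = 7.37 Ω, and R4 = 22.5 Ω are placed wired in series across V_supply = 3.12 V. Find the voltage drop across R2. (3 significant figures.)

Series total: ΣR = 1.98 + 52.3 + 7.37 + 22.5 = 84.15 Ω.
By the voltage-divider rule, V = 3.12 × 52.30/84.15 = 1.939 V.

V ≈ 1.94 V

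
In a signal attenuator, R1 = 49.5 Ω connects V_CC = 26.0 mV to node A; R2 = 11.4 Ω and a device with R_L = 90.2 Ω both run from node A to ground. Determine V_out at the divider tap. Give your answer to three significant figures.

V_out ≈ 4.41 mV

The load sits in parallel with R2, giving an effective lower resistance R2' = R2·R_L/(R2+R_L) = 10.12 Ω.
Then V_out = V_CC · R2'/(R1 + R2') = 26.0 × 10.12/59.62 = 4.414 mV.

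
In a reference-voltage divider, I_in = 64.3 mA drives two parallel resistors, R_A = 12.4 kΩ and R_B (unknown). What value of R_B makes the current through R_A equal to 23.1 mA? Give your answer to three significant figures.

R_B ≈ 6.95 kΩ

Two-branch current divider: I_A = I_in · R_B/(R_A + R_B).
23.1/64.3 = R_B/(R_A + R_B) → R_B = R_A · (0.3593)/(1 − 0.3593) = 12.4 × 0.5607 = 6.952 kΩ.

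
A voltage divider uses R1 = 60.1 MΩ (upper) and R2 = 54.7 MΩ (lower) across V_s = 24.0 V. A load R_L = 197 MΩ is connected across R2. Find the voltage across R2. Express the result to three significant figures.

First combine the lower leg with the load: R2 ‖ R_L = 42.81 MΩ.
Then V_out = V_s · R2'/(R1 + R2') = 24.0 × 42.81/102.9 = 9.984 V.
(Unloaded it would be 11.4 V; the load pulls it down.)

V_out ≈ 9.98 V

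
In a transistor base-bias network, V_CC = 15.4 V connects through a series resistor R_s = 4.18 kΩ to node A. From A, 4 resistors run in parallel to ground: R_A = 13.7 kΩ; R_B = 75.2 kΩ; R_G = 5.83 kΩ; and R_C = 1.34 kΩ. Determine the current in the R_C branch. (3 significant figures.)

Parallel bank: R_p = 1/(1/13.7 + 1/75.2 + 1/5.83 + 1/1.34) = 0.9959 kΩ.
V_A by voltage divider: V_A = 15.4 × 0.9959/(4.18 + 0.9959) = 2.963 V.
I(R_C) = V_A / R_C = 2.963/1.34 = 2.211 mA.

I ≈ 2.21 mA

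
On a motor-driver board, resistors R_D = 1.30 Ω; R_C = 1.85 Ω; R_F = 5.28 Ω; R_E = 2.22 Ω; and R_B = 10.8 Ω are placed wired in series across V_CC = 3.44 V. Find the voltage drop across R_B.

V ≈ 1.73 V

Series total: ΣR = 1.30 + 1.85 + 5.28 + 2.22 + 10.8 = 21.45 Ω.
V = V_CC · R/ΣR = 3.44 × 0.5035 = 1.732 V.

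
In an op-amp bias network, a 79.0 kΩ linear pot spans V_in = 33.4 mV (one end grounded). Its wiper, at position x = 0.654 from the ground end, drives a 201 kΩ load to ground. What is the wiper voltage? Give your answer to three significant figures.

V_out ≈ 20.1 mV

The pot divides into 27.33 kΩ above the wiper and 51.67 kΩ below.
(x·R_p) ‖ R_L = 41.10 kΩ.
Then V_out = V_in · 41.10/(27.33 + 41.10) = 20.06 mV.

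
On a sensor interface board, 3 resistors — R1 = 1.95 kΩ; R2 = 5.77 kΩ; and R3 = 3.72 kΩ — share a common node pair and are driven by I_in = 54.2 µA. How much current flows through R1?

Total conductance ΣG = 1/1.95 + 1/5.77 + 1/3.72 = 0.9549 (units of 1/kΩ).
R1 takes the fraction G_k/ΣG = 0.5128/0.9549 = 0.5370, so I = 54.2 × 0.5370 = 29.11 µA.

I ≈ 29.1 µA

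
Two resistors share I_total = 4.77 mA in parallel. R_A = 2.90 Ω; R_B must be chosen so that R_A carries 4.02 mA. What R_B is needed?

In a two-way split, I_A/I_total = R_B/(R_A + R_B).
4.02/4.77 = R_B/(R_A + R_B) → R_B = R_A · (0.8428)/(1 − 0.8428) = 2.90 × 5.360 = 15.54 Ω.

R_B ≈ 15.5 Ω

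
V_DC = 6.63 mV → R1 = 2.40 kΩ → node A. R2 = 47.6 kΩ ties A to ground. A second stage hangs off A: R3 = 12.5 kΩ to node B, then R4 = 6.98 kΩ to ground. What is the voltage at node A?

V_A ≈ 5.65 mV

Node A sees R2 in parallel with the series input of stage 2, R3 + R4 = 19.48 kΩ.
Effective lower resistance at A: R2 ‖ 19.48 = 13.82 kΩ.
So V_A = 6.63 × 0.8521 = 5.649 mV.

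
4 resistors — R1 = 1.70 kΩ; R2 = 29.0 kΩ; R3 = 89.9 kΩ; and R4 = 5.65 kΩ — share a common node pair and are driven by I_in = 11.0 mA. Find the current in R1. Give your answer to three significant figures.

I ≈ 7.98 mA

Conductances: ΣG = 1/1.70 + 1/29.0 + 1/89.9 + 1/5.65 = 0.8108 (1/kΩ).
Current divider: I(R1) = I_in · G_k/ΣG = 11.0 × (0.5882/0.8108) = 11.0 × 0.7255 = 7.980 mA.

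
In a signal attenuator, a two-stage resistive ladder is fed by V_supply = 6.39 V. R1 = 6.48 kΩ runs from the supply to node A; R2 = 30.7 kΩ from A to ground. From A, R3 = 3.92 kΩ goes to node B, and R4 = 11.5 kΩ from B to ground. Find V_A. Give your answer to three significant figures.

Node A sees R2 in parallel with the series input of stage 2, R3 + R4 = 15.42 kΩ.
Effective lower resistance at A: R2 ‖ 15.42 = 10.26 kΩ.
First divider: V_A = V_supply · 10.26/(6.48 + 10.26) = 3.917 V.

V_A ≈ 3.92 V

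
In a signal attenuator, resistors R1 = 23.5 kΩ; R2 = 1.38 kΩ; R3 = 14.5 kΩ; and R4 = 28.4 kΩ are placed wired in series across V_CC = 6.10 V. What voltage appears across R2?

V ≈ 0.124 V

Series total: ΣR = 23.5 + 1.38 + 14.5 + 28.4 = 67.78 kΩ.
By the voltage-divider rule, V = 6.10 × 1.380/67.78 = 0.1242 V.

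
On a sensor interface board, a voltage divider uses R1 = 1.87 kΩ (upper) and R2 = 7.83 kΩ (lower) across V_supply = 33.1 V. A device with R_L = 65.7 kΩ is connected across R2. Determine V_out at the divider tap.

The load sits in parallel with R2, giving an effective lower resistance R2' = R2·R_L/(R2+R_L) = 6.996 kΩ.
Voltage divider with the loaded lower leg: V_out = 33.1 × 6.996/(1.87 + 6.996) = 33.1 × 0.7891 = 26.12 V.

V_out ≈ 26.1 V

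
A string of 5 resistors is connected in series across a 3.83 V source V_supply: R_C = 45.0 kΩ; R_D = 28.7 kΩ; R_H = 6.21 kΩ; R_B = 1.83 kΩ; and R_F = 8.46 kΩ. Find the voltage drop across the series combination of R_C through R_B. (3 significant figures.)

V ≈ 3.47 V

Total series resistance ΣR = 45.0 + 28.7 + 6.21 + 1.83 + 8.46 = 90.20 kΩ.
R_{R_C..R_B} = 45.0 + 28.7 + 6.21 + 1.83 = 81.74 kΩ.
By the voltage-divider rule, V = 3.83 × 81.74/90.20 = 3.471 V.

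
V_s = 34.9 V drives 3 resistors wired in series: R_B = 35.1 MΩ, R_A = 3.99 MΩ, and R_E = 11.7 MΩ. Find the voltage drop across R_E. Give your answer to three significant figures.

V ≈ 8.04 V

ΣR = 35.1 + 3.99 + 11.7 = 50.79 MΩ.
Voltage divider: V = V_s · (11.70 / 50.79) = 34.9 × 0.2304 = 8.040 V.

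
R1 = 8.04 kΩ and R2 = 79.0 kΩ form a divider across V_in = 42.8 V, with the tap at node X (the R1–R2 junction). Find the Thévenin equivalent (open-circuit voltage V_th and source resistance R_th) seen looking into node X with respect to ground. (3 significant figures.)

V_th ≈ 38.8 V, R_th ≈ 7.30 kΩ

With X open, the divider is unloaded: V_th = 42.8 × 79.0/87.04 = 38.85 V.
With V_in suppressed (replaced by a short), R_th = R1 ‖ R2 = (8.040 × 79.0)/(8.040 + 79.0) = 7.297 kΩ.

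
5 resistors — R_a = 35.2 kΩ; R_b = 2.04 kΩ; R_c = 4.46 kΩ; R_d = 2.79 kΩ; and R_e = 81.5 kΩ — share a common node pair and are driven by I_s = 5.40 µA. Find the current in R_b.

I ≈ 2.38 µA

Conductances: ΣG = 1/35.2 + 1/2.04 + 1/4.46 + 1/2.79 + 1/81.5 = 1.114 (1/kΩ).
R_b takes the fraction G_k/ΣG = 0.4902/1.114 = 0.4402, so I = 5.40 × 0.4402 = 2.377 µA.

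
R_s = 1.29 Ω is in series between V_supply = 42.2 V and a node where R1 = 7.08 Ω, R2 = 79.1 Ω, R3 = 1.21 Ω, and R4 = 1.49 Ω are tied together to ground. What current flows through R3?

I ≈ 11.1 A

Equivalent of the parallel group: R_p = 0.6055 Ω.
V_A by voltage divider: V_A = 42.2 × 0.6055/(1.29 + 0.6055) = 13.48 V.
Branch current I = V_A/R3 = 13.48/1.21 = 11.14 A.
(Equivalently: I_total = 22.26 A, then current-divider fraction G_k/ΣG = 0.5004.)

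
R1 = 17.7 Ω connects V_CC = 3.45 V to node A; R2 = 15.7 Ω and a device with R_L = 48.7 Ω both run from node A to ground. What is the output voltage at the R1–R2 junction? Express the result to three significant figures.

V_out ≈ 1.39 V

First combine the lower leg with the load: R2 ‖ R_L = 11.87 Ω.
Now apply the divider: V_out = 3.45 × 0.4015 = 1.385 V.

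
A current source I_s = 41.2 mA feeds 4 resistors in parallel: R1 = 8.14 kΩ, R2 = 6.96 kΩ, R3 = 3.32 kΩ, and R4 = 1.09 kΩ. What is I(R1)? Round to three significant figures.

I ≈ 3.41 mA

ΣG = 1/8.14 + 1/6.96 + 1/3.32 + 1/1.09 = 1.485.
R1 takes the fraction G_k/ΣG = 0.1229/1.485 = 0.08272, so I = 41.2 × 0.08272 = 3.408 mA.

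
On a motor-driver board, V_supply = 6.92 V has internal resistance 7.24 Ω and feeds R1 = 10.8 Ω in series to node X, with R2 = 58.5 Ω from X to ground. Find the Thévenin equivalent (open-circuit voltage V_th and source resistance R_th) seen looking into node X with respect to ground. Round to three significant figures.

V_th ≈ 5.29 V, R_th ≈ 13.8 Ω

R1' = 7.24 + 10.8 = 18.04 Ω (source resistance + R1).
With X open, the divider is unloaded: V_th = 6.92 × 58.5/76.54 = 5.289 V.
Looking into X with the source shorted: R_th = R1'·R2/(R1'+R2) = 18.04 × 58.5/76.54 = 13.79 Ω.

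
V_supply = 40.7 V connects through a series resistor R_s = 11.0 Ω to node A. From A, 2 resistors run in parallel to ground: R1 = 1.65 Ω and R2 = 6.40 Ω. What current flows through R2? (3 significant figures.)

Combine the parallel branches: R_p = (1/1.65 + 1/6.40)⁻¹ = 1.312 Ω.
V_A by voltage divider: V_A = 40.7 × 1.312/(11.0 + 1.312) = 4.337 V.
Branch current I = V_A/R2 = 4.337/6.40 = 0.6776 A.
(Equivalently: I_total = 3.306 A, then current-divider fraction G_k/ΣG = 0.2050.)

I ≈ 0.678 A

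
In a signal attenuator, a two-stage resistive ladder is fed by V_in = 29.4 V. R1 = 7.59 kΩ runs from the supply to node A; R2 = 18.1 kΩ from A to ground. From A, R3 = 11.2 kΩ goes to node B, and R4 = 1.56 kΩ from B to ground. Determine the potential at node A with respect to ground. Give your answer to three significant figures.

V_A ≈ 14.6 V

Node A sees R2 in parallel with the series input of stage 2, R3 + R4 = 12.76 kΩ.
R2 ‖ (R3+R4) = 7.484 kΩ.
So V_A = 29.4 × 0.4965 = 14.60 V.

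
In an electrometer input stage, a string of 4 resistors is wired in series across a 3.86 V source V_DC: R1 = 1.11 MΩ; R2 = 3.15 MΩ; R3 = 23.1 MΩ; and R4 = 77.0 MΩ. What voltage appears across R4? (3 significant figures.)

Total series resistance ΣR = 1.11 + 3.15 + 23.1 + 77.0 = 104.4 MΩ.
By the voltage-divider rule, V = 3.86 × 77.00/104.4 = 2.848 V.

V ≈ 2.85 V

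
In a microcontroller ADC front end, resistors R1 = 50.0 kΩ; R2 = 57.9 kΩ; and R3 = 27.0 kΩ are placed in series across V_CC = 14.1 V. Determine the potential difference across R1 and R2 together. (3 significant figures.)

Series total: ΣR = 50.0 + 57.9 + 27.0 = 134.9 kΩ.
R_{R1..R2} = 50.0 + 57.9 = 107.9 kΩ.
Voltage divider: V = V_CC · (107.9 / 134.9) = 14.1 × 0.7999 = 11.28 V.

V ≈ 11.3 V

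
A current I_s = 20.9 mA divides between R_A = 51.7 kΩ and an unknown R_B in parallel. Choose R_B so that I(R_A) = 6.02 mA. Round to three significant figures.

The fraction through R_A equals R_B/(R_A+R_B).
With f = 0.2880, R_B = R_A · f/(1−f) = 51.7 × 0.4046 = 20.92 kΩ.

R_B ≈ 20.9 kΩ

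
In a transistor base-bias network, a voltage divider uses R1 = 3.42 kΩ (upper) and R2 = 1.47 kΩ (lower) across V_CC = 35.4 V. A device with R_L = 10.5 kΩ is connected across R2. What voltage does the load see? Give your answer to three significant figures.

R2 ‖ R_L = (1.47 × 10.5)/(1.47 + 10.5) = 1.289 kΩ.
Voltage divider with the loaded lower leg: V_out = 35.4 × 1.289/(3.42 + 1.289) = 35.4 × 0.2738 = 9.693 V.

V_out ≈ 9.69 V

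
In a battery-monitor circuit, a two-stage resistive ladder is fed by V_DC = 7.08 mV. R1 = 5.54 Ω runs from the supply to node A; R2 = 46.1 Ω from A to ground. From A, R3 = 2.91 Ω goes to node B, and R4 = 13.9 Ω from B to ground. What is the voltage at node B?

V_B ≈ 4.04 mV

Looking into the second stage from A: R3 + R4 = 16.81 Ω appears in parallel with R2.
Effective lower resistance at A: R2 ‖ 16.81 = 12.32 Ω.
So V_A = 7.08 × 0.6898 = 4.884 mV.
Then the unloaded second divider: V_B = V_A × R4/(R3+R4) = 4.884 × 0.8269 = 4.038 mV.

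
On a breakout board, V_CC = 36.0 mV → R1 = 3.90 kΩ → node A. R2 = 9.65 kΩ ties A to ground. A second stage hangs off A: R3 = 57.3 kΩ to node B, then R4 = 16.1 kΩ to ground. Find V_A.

The second stage (R3 + R4 = 73.40 kΩ) loads node A in parallel with R2.
R2 ‖ (R3+R4) = 8.529 kΩ.
First divider: V_A = V_CC · 8.529/(3.90 + 8.529) = 24.70 mV.

V_A ≈ 24.7 mV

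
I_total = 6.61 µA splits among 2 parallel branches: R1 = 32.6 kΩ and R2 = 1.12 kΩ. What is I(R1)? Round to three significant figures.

With just two branches, the current splits inversely with resistance.
So I = 6.61 × 1.12/33.72 = 0.2195 µA.

I ≈ 0.220 µA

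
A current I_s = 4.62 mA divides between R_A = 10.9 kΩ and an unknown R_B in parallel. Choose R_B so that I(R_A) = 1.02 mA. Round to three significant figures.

R_B ≈ 3.09 kΩ

The fraction through R_A equals R_B/(R_A+R_B).
With f = 0.2208, R_B = R_A · f/(1−f) = 10.9 × 0.2833 = 3.088 kΩ.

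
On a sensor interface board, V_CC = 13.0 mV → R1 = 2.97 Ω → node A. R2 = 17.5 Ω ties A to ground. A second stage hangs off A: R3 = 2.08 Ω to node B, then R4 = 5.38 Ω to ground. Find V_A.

V_A ≈ 8.29 mV

Looking into the second stage from A: R3 + R4 = 7.460 Ω appears in parallel with R2.
Effective lower resistance at A: R2 ‖ 7.460 = 5.230 Ω.
V_A = 13.0 × 5.230/(2.97 + 5.230) = 8.292 mV.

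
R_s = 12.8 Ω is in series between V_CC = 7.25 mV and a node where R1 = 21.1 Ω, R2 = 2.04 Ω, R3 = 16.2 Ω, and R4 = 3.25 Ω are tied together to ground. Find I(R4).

I ≈ 0.177 mA

Combine the parallel branches: R_p = (1/21.1 + 1/2.04 + 1/16.2 + 1/3.25)⁻¹ = 1.103 Ω.
Node voltage V_A = V_CC · R_p/(R_s + R_p) = 7.25 × 0.07930 = 0.5750 mV.
I(R4) = V_A / R4 = 0.5750/3.25 = 0.1769 mA.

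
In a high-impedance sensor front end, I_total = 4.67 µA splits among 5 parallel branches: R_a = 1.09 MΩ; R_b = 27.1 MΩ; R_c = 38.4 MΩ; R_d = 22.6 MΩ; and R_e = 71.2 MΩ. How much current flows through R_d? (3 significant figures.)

ΣG = 1/1.09 + 1/27.1 + 1/38.4 + 1/22.6 + 1/71.2 = 1.039.
Current divider: I(R_d) = I_total · G_k/ΣG = 4.67 × (0.04425/1.039) = 4.67 × 0.04260 = 0.1989 µA.

I ≈ 0.199 µA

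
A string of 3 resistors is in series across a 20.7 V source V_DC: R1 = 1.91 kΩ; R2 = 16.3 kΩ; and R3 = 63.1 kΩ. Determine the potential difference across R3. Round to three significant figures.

Series total: ΣR = 1.91 + 16.3 + 63.1 = 81.31 kΩ.
V = V_DC · R/ΣR = 20.7 × 0.7760 = 16.06 V.

V ≈ 16.1 V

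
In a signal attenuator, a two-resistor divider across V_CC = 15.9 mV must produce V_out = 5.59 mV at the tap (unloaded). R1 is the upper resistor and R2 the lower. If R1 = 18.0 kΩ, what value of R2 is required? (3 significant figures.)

Required fraction k = V_out/V_CC = 0.3516.
Rearranging, R2 = R1·k/(1−k) = 18.0 × 0.5422 = 9.759 kΩ.

R2 ≈ 9.76 kΩ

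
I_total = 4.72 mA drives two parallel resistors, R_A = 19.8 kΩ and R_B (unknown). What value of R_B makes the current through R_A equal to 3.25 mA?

R_B ≈ 43.8 kΩ

In a two-way split, I_A/I_total = R_B/(R_A + R_B).
3.25/4.72 = R_B/(R_A + R_B) → R_B = R_A · (0.6886)/(1 − 0.6886) = 19.8 × 2.211 = 43.78 kΩ.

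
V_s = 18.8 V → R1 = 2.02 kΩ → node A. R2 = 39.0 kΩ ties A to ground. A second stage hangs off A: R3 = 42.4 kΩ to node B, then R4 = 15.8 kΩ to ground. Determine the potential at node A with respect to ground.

V_A ≈ 17.3 V

Node A sees R2 in parallel with the series input of stage 2, R3 + R4 = 58.20 kΩ.
R2 ‖ (R3+R4) = 23.35 kΩ.
First divider: V_A = V_s · 23.35/(2.02 + 23.35) = 17.30 V.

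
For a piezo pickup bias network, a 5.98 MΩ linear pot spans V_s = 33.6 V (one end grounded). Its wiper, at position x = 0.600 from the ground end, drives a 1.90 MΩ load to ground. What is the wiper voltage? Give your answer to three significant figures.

V_out ≈ 11.5 V

The pot divides into 2.392 MΩ above the wiper and 3.588 MΩ below.
R_L loads the lower segment: effective lower R = 1.242 MΩ.
Loaded-divider output: V_out = 33.6 × 0.3418 = 11.48 V.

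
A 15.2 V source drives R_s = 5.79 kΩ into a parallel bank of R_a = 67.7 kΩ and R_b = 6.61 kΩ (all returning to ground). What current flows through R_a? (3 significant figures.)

Equivalent of the parallel group: R_p = 6.022 kΩ.
Node voltage V_A = V_supply · R_p/(R_s + R_p) = 15.2 × 0.5098 = 7.749 V.
I(R_a) = V_A / R_a = 7.749/67.7 = 0.1145 mA.
(Equivalently: I_total = 1.287 mA, then current-divider fraction G_k/ΣG = 0.08895.)

I ≈ 0.114 mA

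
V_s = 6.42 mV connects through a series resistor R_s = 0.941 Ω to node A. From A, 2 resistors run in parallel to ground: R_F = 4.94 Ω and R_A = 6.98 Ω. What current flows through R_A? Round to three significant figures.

I ≈ 0.694 mA

Combine the parallel branches: R_p = (1/4.94 + 1/6.98)⁻¹ = 2.893 Ω.
Node voltage V_A = V_s · R_p/(R_s + R_p) = 6.42 × 0.7545 = 4.844 mV.
I(R_A) = V_A / R_A = 4.844/6.98 = 0.6940 mA.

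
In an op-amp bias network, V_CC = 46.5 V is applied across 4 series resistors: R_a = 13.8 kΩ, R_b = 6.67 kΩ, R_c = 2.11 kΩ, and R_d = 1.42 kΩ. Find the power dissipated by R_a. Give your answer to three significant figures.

P ≈ 51.8 mW

ΣR = 24.00 kΩ → I = 46.5/24.00 = 1.938 mA.
P = I²R = 3.754 × 13.8 = 51.80 mW.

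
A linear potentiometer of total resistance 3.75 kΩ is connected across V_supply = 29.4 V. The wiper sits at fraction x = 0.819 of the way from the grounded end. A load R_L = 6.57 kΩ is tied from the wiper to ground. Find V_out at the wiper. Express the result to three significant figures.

Lower segment x·R_p = 3.071 kΩ; upper segment (1−x)·R_p = 0.6788 kΩ.
(x·R_p) ‖ R_L = 2.093 kΩ.
Then V_out = V_supply · 2.093/(0.6788 + 2.093) = 22.20 V.
(Unloaded: V_out = x·V_supply = 24.1 V.)

V_out ≈ 22.2 V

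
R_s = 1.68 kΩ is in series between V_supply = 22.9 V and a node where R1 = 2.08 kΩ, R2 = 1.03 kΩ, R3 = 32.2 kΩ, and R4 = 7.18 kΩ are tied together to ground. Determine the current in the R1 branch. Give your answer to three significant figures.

Equivalent of the parallel group: R_p = 0.6165 kΩ.
V_A by voltage divider: V_A = 22.9 × 0.6165/(1.68 + 0.6165) = 6.148 V.
Branch current I = V_A/R1 = 6.148/2.08 = 2.956 mA.

I ≈ 2.96 mA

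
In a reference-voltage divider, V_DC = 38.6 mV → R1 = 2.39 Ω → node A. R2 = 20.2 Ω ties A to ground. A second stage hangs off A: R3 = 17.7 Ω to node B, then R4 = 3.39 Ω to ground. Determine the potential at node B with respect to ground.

V_B ≈ 5.04 mV

Looking into the second stage from A: R3 + R4 = 21.09 Ω appears in parallel with R2.
R2 ‖ (R3+R4) = 10.32 Ω.
First divider: V_A = V_DC · 10.32/(2.39 + 10.32) = 31.34 mV.
Then the unloaded second divider: V_B = V_A × R4/(R3+R4) = 31.34 × 0.1607 = 5.038 mV.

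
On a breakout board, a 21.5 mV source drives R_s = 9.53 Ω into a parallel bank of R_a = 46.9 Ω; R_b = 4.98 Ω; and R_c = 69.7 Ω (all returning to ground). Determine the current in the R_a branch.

I ≈ 0.141 mA

Parallel bank: R_p = 1/(1/46.9 + 1/4.98 + 1/69.7) = 4.229 Ω.
V_A = 21.5 × 4.229/13.76 = 6.608 mV.
I(R_a) = V_A / R_a = 6.608/46.9 = 0.1409 mA.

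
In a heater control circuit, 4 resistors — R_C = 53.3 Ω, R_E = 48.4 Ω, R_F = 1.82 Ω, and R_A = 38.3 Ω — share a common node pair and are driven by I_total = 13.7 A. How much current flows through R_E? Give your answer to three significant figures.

ΣG = 1/53.3 + 1/48.4 + 1/1.82 + 1/38.3 = 0.6150.
R_E takes the fraction G_k/ΣG = 0.02066/0.6150 = 0.03360, so I = 13.7 × 0.03360 = 0.4603 A.

I ≈ 0.460 A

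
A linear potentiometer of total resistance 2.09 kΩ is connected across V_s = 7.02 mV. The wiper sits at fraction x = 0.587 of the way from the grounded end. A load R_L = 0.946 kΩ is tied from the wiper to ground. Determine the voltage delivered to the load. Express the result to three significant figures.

V_out ≈ 2.68 mV

Split the track: R_lower = x·R_p = 1.227 kΩ, R_upper = (1−x)·R_p = 0.8632 kΩ.
(x·R_p) ‖ R_L = 0.5341 kΩ.
Then V_out = V_s · 0.5341/(0.8632 + 0.5341) = 2.683 mV.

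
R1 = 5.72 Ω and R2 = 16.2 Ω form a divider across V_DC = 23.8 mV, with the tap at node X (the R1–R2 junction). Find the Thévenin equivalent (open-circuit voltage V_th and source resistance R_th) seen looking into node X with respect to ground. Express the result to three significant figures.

V_th is the unloaded tap voltage: V_DC · R2/(R1+R2) = 23.8 × 0.7391 = 17.59 mV.
Looking into X with the source shorted: R_th = R1·R2/(R1+R2) = 5.720 × 16.2/21.92 = 4.227 Ω.

V_th ≈ 17.6 mV, R_th ≈ 4.23 Ω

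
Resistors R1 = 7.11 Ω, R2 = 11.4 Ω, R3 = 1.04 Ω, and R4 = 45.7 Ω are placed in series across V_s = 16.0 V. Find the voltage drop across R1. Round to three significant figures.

ΣR = 7.11 + 11.4 + 1.04 + 45.7 = 65.25 Ω.
By the voltage-divider rule, V = 16.0 × 7.110/65.25 = 1.743 V.

V ≈ 1.74 V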